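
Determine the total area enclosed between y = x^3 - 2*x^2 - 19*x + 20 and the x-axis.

2521/12

The curve meets the x-axis where x^3 - 2*x^2 - 19*x + 20 = 0, i.e. (x - 5)*(x - 1)*(x + 4) = 0, at x = -4, 1, 5.
On [-4, 1] the curve lies above the axis; ∫[-4,1] (x^3 - 2*x^2 - 19*x + 20) dx = 1625/12, giving area 1625/12.
On [1, 5] the curve lies below the axis; ∫[1,5] (x^3 - 2*x^2 - 19*x + 20) dx = -224/3, giving area 224/3.
Total area = 1625/12 + 224/3 = 2521/12.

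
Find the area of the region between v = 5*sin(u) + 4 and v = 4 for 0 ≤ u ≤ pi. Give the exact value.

10

On [0, pi], (5*sin(u) + 4) - (4) = 5*sin(u) is ≥ 0 throughout, so the area is a single integral of |5*sin(u)|.
∫[0,pi] (5*sin(u)) du = 10.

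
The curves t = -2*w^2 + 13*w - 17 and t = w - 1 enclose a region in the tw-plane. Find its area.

Both boundary curves give t as a function of w, so integrate with respect to w. Setting them equal: -2*w^2 + 12*w - 16 = 0, i.e. -2*(w - 4)*(w - 2) = 0, so they meet at w = 2, 4.
For w in [2, 4], t = -2*w^2 + 13*w - 17 is on the right; area = ∫[2,4] (-2*w^2 + 12*w - 16) dw = 8/3.

8/3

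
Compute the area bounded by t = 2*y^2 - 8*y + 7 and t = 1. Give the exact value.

8/3

Both boundary curves give t as a function of y, so integrate with respect to y. Setting them equal: 2*y^2 - 8*y + 6 = 0, i.e. 2*(y - 3)*(y - 1) = 0, so they meet at y = 1, 3.
For y in [1, 3], t = 2*y^2 - 8*y + 7 is on the left; area = ∫[1,3] (-(2*y^2 - 8*y + 6)) dy = 8/3.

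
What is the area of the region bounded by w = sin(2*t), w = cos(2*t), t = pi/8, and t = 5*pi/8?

On [pi/8, 5*pi/8], (sin(2*t)) - (cos(2*t)) = sin(2*t) - cos(2*t) is ≥ 0 throughout, so the area is a single integral of |sin(2*t) - cos(2*t)|.
∫[pi/8,5*pi/8] (sin(2*t) - cos(2*t)) dt = sqrt(2).

sqrt(2)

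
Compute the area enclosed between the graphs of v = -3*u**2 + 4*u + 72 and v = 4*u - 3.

Set the curves equal: -3*u**2 + 4*u + 72 = 4*u - 3, so -3*u**2 + 75 = 0, which factors as -3*(u - 5)*(u + 5) = 0. The curves meet at u = -5, 5.
On [-5, 5], v = -3*u**2 + 4*u + 72 is on top; that piece has area ∫[-5,5] (-3*u**2 + 75) du = 500.

500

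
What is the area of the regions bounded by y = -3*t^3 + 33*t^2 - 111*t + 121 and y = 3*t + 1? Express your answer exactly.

Set the curves equal: -3*t^3 + 33*t^2 - 111*t + 121 = 3*t + 1, so -3*t^3 + 33*t^2 - 114*t + 120 = 0, which factors as -3*(t - 5)*(t - 4)*(t - 2) = 0. The curves meet at t = 2, 4, 5.
On [2, 4], y = 3*t + 1 is on top; that piece has area ∫[2,4] (-(-3*t^3 + 33*t^2 - 114*t + 120)) dt = 8.
On [4, 5], y = -3*t^3 + 33*t^2 - 111*t + 121 is on top; that piece has area ∫[4,5] (-3*t^3 + 33*t^2 - 114*t + 120) dt = 5/4.
Total enclosed area = 8 + 5/4 = 37/4.

37/4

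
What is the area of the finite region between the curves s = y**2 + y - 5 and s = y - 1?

Both boundary curves give s as a function of y, so integrate with respect to y. Setting them equal: y**2 - 4 = 0, i.e. (y - 2)*(y + 2) = 0, so they meet at y = -2, 2.
For y in [-2, 2], s = y**2 + y - 5 is on the left; area = ∫[-2,2] (-(y**2 - 4)) dy = 32/3.

32/3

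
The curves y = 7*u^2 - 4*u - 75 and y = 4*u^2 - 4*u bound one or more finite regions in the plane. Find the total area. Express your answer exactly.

Set the curves equal: 7*u^2 - 4*u - 75 = 4*u^2 - 4*u, so 3*u^2 - 75 = 0, which factors as 3*(u - 5)*(u + 5) = 0. The curves meet at u = -5, 5.
On [-5, 5], y = 4*u^2 - 4*u is on top; that piece has area ∫[-5,5] (-(3*u^2 - 75)) du = 500.

500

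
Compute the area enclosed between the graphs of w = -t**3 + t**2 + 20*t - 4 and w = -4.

Set the curves equal: -t**3 + t**2 + 20*t - 4 = -4, so -t**3 + t**2 + 20*t = 0, which factors as -t*(t - 5)*(t + 4) = 0. The curves meet at t = -4, 0, 5.
On [-4, 0], w = -4 is on top; that piece has area ∫[-4,0] (-(-t**3 + t**2 + 20*t)) dt = 224/3.
On [0, 5], w = -t**3 + t**2 + 20*t - 4 is on top; that piece has area ∫[0,5] (-t**3 + t**2 + 20*t) dt = 1625/12.
Total enclosed area = 224/3 + 1625/12 = 2521/12.

2521/12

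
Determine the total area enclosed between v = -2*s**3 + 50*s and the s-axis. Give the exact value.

625

The curve meets the s-axis where -2*s**3 + 50*s = 0, i.e. -2*s*(s - 5)*(s + 5) = 0, at s = -5, 0, 5.
On [-5, 0] the curve lies below the axis; ∫[-5,0] (-2*s**3 + 50*s) ds = -625/2, giving area 625/2.
On [0, 5] the curve lies above the axis; ∫[0,5] (-2*s**3 + 50*s) ds = 625/2, giving area 625/2.
Total area = 625/2 + 625/2 = 625.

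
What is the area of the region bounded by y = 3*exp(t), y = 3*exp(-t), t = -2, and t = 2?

The difference (3*exp(t)) - (3*exp(-t)) = 3*exp(t) - 3*exp(-t) changes sign at t = 0 inside [-2, 2], so split the integral there.
∫[-2,0] (3*exp(t) - 3*exp(-t)) dt = -3*exp(2) - 3*exp(-2) + 6; the area of that piece is -6 + 3*exp(-2) + 3*exp(2).
∫[0,2] (3*exp(t) - 3*exp(-t)) dt = -6 + 3*exp(-2) + 3*exp(2).
Total area = (-6 + 3*exp(-2) + 3*exp(2)) + (-6 + 3*exp(-2) + 3*exp(2)) = -12 + 6*exp(-2) + 6*exp(2).

-12 + 6*exp(-2) + 6*exp(2)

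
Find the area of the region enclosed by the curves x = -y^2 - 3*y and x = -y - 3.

Both boundary curves give x as a function of y, so integrate with respect to y. Setting them equal: -y^2 - 2*y + 3 = 0, i.e. -(y - 1)*(y + 3) = 0, so they meet at y = -3, 1.
For y in [-3, 1], x = -y^2 - 3*y is on the right; area = ∫[-3,1] (-y^2 - 2*y + 3) dy = 32/3.

32/3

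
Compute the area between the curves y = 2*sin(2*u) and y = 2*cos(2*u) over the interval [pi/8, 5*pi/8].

2*sqrt(2)

On [pi/8, 5*pi/8], (2*sin(2*u)) - (2*cos(2*u)) = 2*sin(2*u) - 2*cos(2*u) is ≥ 0 throughout, so the area is a single integral of |2*sin(2*u) - 2*cos(2*u)|.
∫[pi/8,5*pi/8] (2*sin(2*u) - 2*cos(2*u)) du = 2*sqrt(2).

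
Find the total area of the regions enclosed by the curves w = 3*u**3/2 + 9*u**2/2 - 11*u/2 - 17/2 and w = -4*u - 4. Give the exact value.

Set the curves equal: 3*u**3/2 + 9*u**2/2 - 11*u/2 - 17/2 = -4*u - 4, so 3*u**3/2 + 9*u**2/2 - 3*u/2 - 9/2 = 0, which factors as 3*(u - 1)*(u + 1)*(u + 3)/2 = 0. The curves meet at u = -3, -1, 1.
On [-3, -1], w = 3*u**3/2 + 9*u**2/2 - 11*u/2 - 17/2 is on top; that piece has area ∫[-3,-1] (3*u**3/2 + 9*u**2/2 - 3*u/2 - 9/2) du = 6.
On [-1, 1], w = -4*u - 4 is on top; that piece has area ∫[-1,1] (-(3*u**3/2 + 9*u**2/2 - 3*u/2 - 9/2)) du = 6.
Total enclosed area = 6 + 6 = 12.

12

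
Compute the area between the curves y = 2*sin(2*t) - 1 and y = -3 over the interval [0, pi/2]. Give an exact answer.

On [0, pi/2], (2*sin(2*t) - 1) - (-3) = 2*sin(2*t) + 2 is ≥ 0 throughout, so the area is a single integral of |2*sin(2*t) + 2|.
∫[0,pi/2] (2*sin(2*t) + 2) dt = 2 + pi.

2 + pi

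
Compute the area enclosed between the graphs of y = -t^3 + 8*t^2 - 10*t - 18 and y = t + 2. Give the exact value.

443/6

Set the curves equal: -t^3 + 8*t^2 - 10*t - 18 = t + 2, so -t^3 + 8*t^2 - 11*t - 20 = 0, which factors as -(t - 5)*(t - 4)*(t + 1) = 0. The curves meet at t = -1, 4, 5.
On [-1, 4], y = t + 2 is on top; that piece has area ∫[-1,4] (-(-t^3 + 8*t^2 - 11*t - 20)) dt = 875/12.
On [4, 5], y = -t^3 + 8*t^2 - 10*t - 18 is on top; that piece has area ∫[4,5] (-t^3 + 8*t^2 - 11*t - 20) dt = 11/12.
Total enclosed area = 875/12 + 11/12 = 443/6.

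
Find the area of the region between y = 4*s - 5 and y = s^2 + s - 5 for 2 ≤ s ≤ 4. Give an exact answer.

3

The difference (4*s - 5) - (s^2 + s - 5) = -s^2 + 3*s changes sign at s = 3 inside [2, 4], so split the integral there.
∫[2,3] (-s^2 + 3*s) ds = 7/6.
∫[3,4] (-s^2 + 3*s) ds = -11/6; the area of that piece is 11/6.
Total area = 7/6 + 11/6 = 3.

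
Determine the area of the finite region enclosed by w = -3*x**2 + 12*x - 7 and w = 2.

4

Set the curves equal: -3*x**2 + 12*x - 7 = 2, so -3*x**2 + 12*x - 9 = 0, which factors as -3*(x - 3)*(x - 1) = 0. The curves meet at x = 1, 3.
On [1, 3], w = -3*x**2 + 12*x - 7 is on top; that piece has area ∫[1,3] (-3*x**2 + 12*x - 9) dx = 4.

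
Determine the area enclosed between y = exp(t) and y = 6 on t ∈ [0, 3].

The difference (exp(t)) - (6) = exp(t) - 6 changes sign at t = log(6) inside [0, 3], so split the integral there.
∫[0,log(6)] (exp(t) - 6) dt = 5 - log(46656); the area of that piece is -5 + log(46656).
∫[log(6),3] (exp(t) - 6) dt = -24 + 6*log(6) + exp(3).
Total area = (-5 + log(46656)) + (-24 + 6*log(6) + exp(3)) = -29 + exp(3) + 12*log(6).

-29 + exp(3) + 12*log(6)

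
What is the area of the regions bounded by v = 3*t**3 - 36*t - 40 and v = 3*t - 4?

1221/4

Set the curves equal: 3*t**3 - 36*t - 40 = 3*t - 4, so 3*t**3 - 39*t - 36 = 0, which factors as 3*(t - 4)*(t + 1)*(t + 3) = 0. The curves meet at t = -3, -1, 4.
On [-3, -1], v = 3*t**3 - 36*t - 40 is on top; that piece has area ∫[-3,-1] (3*t**3 - 39*t - 36) dt = 24.
On [-1, 4], v = 3*t - 4 is on top; that piece has area ∫[-1,4] (-(3*t**3 - 39*t - 36)) dt = 1125/4.
Total enclosed area = 24 + 1125/4 = 1221/4.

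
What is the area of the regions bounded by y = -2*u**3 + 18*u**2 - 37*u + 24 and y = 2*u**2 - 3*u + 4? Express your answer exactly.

Set the curves equal: -2*u**3 + 18*u**2 - 37*u + 24 = 2*u**2 - 3*u + 4, so -2*u**3 + 16*u**2 - 34*u + 20 = 0, which factors as -2*(u - 5)*(u - 2)*(u - 1) = 0. The curves meet at u = 1, 2, 5.
On [1, 2], y = 2*u**2 - 3*u + 4 is on top; that piece has area ∫[1,2] (-(-2*u**3 + 16*u**2 - 34*u + 20)) du = 7/6.
On [2, 5], y = -2*u**3 + 18*u**2 - 37*u + 24 is on top; that piece has area ∫[2,5] (-2*u**3 + 16*u**2 - 34*u + 20) du = 45/2.
Total enclosed area = 7/6 + 45/2 = 71/3.

71/3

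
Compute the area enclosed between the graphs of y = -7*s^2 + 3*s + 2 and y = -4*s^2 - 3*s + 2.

Set the curves equal: -7*s^2 + 3*s + 2 = -4*s^2 - 3*s + 2, so -3*s^2 + 6*s = 0, which factors as -3*s*(s - 2) = 0. The curves meet at s = 0, 2.
On [0, 2], y = -7*s^2 + 3*s + 2 is on top; that piece has area ∫[0,2] (-3*s^2 + 6*s) ds = 4.

4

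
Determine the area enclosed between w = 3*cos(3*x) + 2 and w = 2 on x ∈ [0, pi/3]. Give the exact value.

The difference (3*cos(3*x) + 2) - (2) = 3*cos(3*x) changes sign at x = pi/6 inside [0, pi/3], so split the integral there.
∫[0,pi/6] (3*cos(3*x)) dx = 1.
∫[pi/6,pi/3] (3*cos(3*x)) dx = -1; the area of that piece is 1.
Total area = 1 + 1 = 2.

2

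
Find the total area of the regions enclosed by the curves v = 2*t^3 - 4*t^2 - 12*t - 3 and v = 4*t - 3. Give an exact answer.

Set the curves equal: 2*t^3 - 4*t^2 - 12*t - 3 = 4*t - 3, so 2*t^3 - 4*t^2 - 16*t = 0, which factors as 2*t*(t - 4)*(t + 2) = 0. The curves meet at t = -2, 0, 4.
On [-2, 0], v = 2*t^3 - 4*t^2 - 12*t - 3 is on top; that piece has area ∫[-2,0] (2*t^3 - 4*t^2 - 16*t) dt = 40/3.
On [0, 4], v = 4*t - 3 is on top; that piece has area ∫[0,4] (-(2*t^3 - 4*t^2 - 16*t)) dt = 256/3.
Total enclosed area = 40/3 + 256/3 = 296/3.

296/3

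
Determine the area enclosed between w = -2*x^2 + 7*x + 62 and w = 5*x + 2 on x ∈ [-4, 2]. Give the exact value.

300

On [-4, 2], (-2*x^2 + 7*x + 62) - (5*x + 2) = -2*x^2 + 2*x + 60 is ≥ 0 throughout, so the area is a single integral of |-2*x^2 + 2*x + 60|.
∫[-4,2] (-2*x^2 + 2*x + 60) dx = 300.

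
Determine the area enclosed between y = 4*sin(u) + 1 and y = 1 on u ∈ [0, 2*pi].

16

The difference (4*sin(u) + 1) - (1) = 4*sin(u) changes sign at u = pi inside [0, 2*pi], so split the integral there.
∫[0,pi] (4*sin(u)) du = 8.
∫[pi,2*pi] (4*sin(u)) du = -8; the area of that piece is 8.
Total area = 8 + 8 = 16.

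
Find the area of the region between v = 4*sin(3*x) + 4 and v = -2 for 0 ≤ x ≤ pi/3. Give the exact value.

On [0, pi/3], (4*sin(3*x) + 4) - (-2) = 4*sin(3*x) + 6 is ≥ 0 throughout, so the area is a single integral of |4*sin(3*x) + 6|.
∫[0,pi/3] (4*sin(3*x) + 6) dx = 8/3 + 2*pi.

8/3 + 2*pi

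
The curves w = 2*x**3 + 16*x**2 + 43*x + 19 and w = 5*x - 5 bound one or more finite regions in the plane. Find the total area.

Set the curves equal: 2*x**3 + 16*x**2 + 43*x + 19 = 5*x - 5, so 2*x**3 + 16*x**2 + 38*x + 24 = 0, which factors as 2*(x + 1)*(x + 3)*(x + 4) = 0. The curves meet at x = -4, -3, -1.
On [-4, -3], w = 2*x**3 + 16*x**2 + 43*x + 19 is on top; that piece has area ∫[-4,-3] (2*x**3 + 16*x**2 + 38*x + 24) dx = 5/6.
On [-3, -1], w = 5*x - 5 is on top; that piece has area ∫[-3,-1] (-(2*x**3 + 16*x**2 + 38*x + 24)) dx = 16/3.
Total enclosed area = 5/6 + 16/3 = 37/6.

37/6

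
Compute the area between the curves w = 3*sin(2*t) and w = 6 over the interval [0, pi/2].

On [0, pi/2], (3*sin(2*t)) - (6) = 3*sin(2*t) - 6 is ≤ 0 throughout, so the area is a single integral of |3*sin(2*t) - 6|.
∫[0,pi/2] (3*sin(2*t) - 6) dt = 3 - 3*pi; the area of that piece is -3 + 3*pi.

-3 + 3*pi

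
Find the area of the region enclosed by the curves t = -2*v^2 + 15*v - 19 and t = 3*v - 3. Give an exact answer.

8/3

Both boundary curves give t as a function of v, so integrate with respect to v. Setting them equal: -2*v^2 + 12*v - 16 = 0, i.e. -2*(v - 4)*(v - 2) = 0, so they meet at v = 2, 4.
For v in [2, 4], t = -2*v^2 + 15*v - 19 is on the right; area = ∫[2,4] (-2*v^2 + 12*v - 16) dv = 8/3.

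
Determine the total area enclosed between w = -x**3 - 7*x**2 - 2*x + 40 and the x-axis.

1741/12

The curve meets the x-axis where -x**3 - 7*x**2 - 2*x + 40 = 0, i.e. -(x - 2)*(x + 4)*(x + 5) = 0, at x = -5, -4, 2.
On [-5, -4] the curve lies below the axis; ∫[-5,-4] (-x**3 - 7*x**2 - 2*x + 40) dx = -13/12, giving area 13/12.
On [-4, 2] the curve lies above the axis; ∫[-4,2] (-x**3 - 7*x**2 - 2*x + 40) dx = 144, giving area 144.
Total area = 13/12 + 144 = 1741/12.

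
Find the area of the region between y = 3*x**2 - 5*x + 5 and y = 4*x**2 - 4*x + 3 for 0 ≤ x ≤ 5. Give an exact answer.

The difference (3*x**2 - 5*x + 5) - (4*x**2 - 4*x + 3) = -x**2 - x + 2 changes sign at x = 1 inside [0, 5], so split the integral there.
∫[0,1] (-x**2 - x + 2) dx = 7/6.
∫[1,5] (-x**2 - x + 2) dx = -136/3; the area of that piece is 136/3.
Total area = 7/6 + 136/3 = 93/2.

93/2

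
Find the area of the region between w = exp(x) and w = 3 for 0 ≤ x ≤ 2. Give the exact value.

The difference (exp(x)) - (3) = exp(x) - 3 changes sign at x = log(3) inside [0, 2], so split the integral there.
∫[0,log(3)] (exp(x) - 3) dx = 2 - log(27); the area of that piece is -2 + log(27).
∫[log(3),2] (exp(x) - 3) dx = -9 + 3*log(3) + exp(2).
Total area = (-2 + log(27)) + (-9 + 3*log(3) + exp(2)) = -11 + 6*log(3) + exp(2).

-11 + 6*log(3) + exp(2)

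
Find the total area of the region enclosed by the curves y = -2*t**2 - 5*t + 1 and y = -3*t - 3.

9

Set the curves equal: -2*t**2 - 5*t + 1 = -3*t - 3, so -2*t**2 - 2*t + 4 = 0, which factors as -2*(t - 1)*(t + 2) = 0. The curves meet at t = -2, 1.
On [-2, 1], y = -2*t**2 - 5*t + 1 is on top; that piece has area ∫[-2,1] (-2*t**2 - 2*t + 4) dt = 9.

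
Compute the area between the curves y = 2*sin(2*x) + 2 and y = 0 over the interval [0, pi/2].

On [0, pi/2], (2*sin(2*x) + 2) - (0) = 2*sin(2*x) + 2 is ≥ 0 throughout, so the area is a single integral of |2*sin(2*x) + 2|.
∫[0,pi/2] (2*sin(2*x) + 2) dx = 2 + pi.

2 + pi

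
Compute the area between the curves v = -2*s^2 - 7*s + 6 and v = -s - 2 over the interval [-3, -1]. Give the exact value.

On [-3, -1], (-2*s^2 - 7*s + 6) - (-s - 2) = -2*s^2 - 6*s + 8 is ≥ 0 throughout, so the area is a single integral of |-2*s^2 - 6*s + 8|.
∫[-3,-1] (-2*s^2 - 6*s + 8) ds = 68/3.

68/3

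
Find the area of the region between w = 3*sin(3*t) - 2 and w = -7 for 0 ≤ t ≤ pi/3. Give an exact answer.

On [0, pi/3], (3*sin(3*t) - 2) - (-7) = 3*sin(3*t) + 5 is ≥ 0 throughout, so the area is a single integral of |3*sin(3*t) + 5|.
∫[0,pi/3] (3*sin(3*t) + 5) dt = 2 + 5*pi/3.

2 + 5*pi/3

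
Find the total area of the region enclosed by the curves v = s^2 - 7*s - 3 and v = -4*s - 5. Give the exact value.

Set the curves equal: s^2 - 7*s - 3 = -4*s - 5, so s^2 - 3*s + 2 = 0, which factors as (s - 2)*(s - 1) = 0. The curves meet at s = 1, 2.
On [1, 2], v = -4*s - 5 is on top; that piece has area ∫[1,2] (-(s^2 - 3*s + 2)) ds = 1/6.

1/6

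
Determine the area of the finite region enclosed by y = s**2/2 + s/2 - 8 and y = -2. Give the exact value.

Set the curves equal: s**2/2 + s/2 - 8 = -2, so s**2/2 + s/2 - 6 = 0, which factors as (s - 3)*(s + 4)/2 = 0. The curves meet at s = -4, 3.
On [-4, 3], y = -2 is on top; that piece has area ∫[-4,3] (-(s**2/2 + s/2 - 6)) ds = 343/12.

343/12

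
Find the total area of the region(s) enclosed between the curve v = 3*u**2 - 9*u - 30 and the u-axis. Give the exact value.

343/2

The curve meets the u-axis where 3*u**2 - 9*u - 30 = 0, i.e. 3*(u - 5)*(u + 2) = 0, at u = -2, 5.
On [-2, 5] the curve lies below the axis; ∫[-2,5] (3*u**2 - 9*u - 30) du = -343/2, giving area 343/2.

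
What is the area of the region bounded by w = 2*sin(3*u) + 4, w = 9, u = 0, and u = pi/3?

-4/3 + 5*pi/3

On [0, pi/3], (2*sin(3*u) + 4) - (9) = 2*sin(3*u) - 5 is ≤ 0 throughout, so the area is a single integral of |2*sin(3*u) - 5|.
∫[0,pi/3] (2*sin(3*u) - 5) du = 4/3 - 5*pi/3; the area of that piece is -4/3 + 5*pi/3.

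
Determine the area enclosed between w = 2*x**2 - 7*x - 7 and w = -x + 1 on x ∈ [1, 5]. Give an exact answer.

98/3

The difference (2*x**2 - 7*x - 7) - (-x + 1) = 2*x**2 - 6*x - 8 changes sign at x = 4 inside [1, 5], so split the integral there.
∫[1,4] (2*x**2 - 6*x - 8) dx = -27; the area of that piece is 27.
∫[4,5] (2*x**2 - 6*x - 8) dx = 17/3.
Total area = 27 + 17/3 = 98/3.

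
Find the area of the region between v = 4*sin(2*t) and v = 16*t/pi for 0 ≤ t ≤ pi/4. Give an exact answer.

2 - pi/2

On [0, pi/4], (4*sin(2*t)) - (16*t/pi) = -16*t/pi + 4*sin(2*t) is ≥ 0 throughout, so the area is a single integral of |-16*t/pi + 4*sin(2*t)|.
∫[0,pi/4] (-16*t/pi + 4*sin(2*t)) dt = 2 - pi/2.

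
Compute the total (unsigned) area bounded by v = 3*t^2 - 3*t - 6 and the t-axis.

The curve meets the t-axis where 3*t^2 - 3*t - 6 = 0, i.e. 3*(t - 2)*(t + 1) = 0, at t = -1, 2.
On [-1, 2] the curve lies below the axis; ∫[-1,2] (3*t^2 - 3*t - 6) dt = -27/2, giving area 27/2.

27/2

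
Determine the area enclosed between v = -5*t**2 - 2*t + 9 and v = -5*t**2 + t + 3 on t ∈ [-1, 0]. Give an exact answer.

On [-1, 0], (-5*t**2 - 2*t + 9) - (-5*t**2 + t + 3) = -3*t + 6 is ≥ 0 throughout, so the area is a single integral of |-3*t + 6|.
∫[-1,0] (-3*t + 6) dt = 15/2.

15/2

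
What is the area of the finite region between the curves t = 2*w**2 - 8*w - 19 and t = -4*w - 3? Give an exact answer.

Both boundary curves give t as a function of w, so integrate with respect to w. Setting them equal: 2*w**2 - 4*w - 16 = 0, i.e. 2*(w - 4)*(w + 2) = 0, so they meet at w = -2, 4.
For w in [-2, 4], t = 2*w**2 - 8*w - 19 is on the left; area = ∫[-2,4] (-(2*w**2 - 4*w - 16)) dw = 72.

72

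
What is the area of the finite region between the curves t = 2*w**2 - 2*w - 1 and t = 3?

9

Both boundary curves give t as a function of w, so integrate with respect to w. Setting them equal: 2*w**2 - 2*w - 4 = 0, i.e. 2*(w - 2)*(w + 1) = 0, so they meet at w = -1, 2.
For w in [-1, 2], t = 2*w**2 - 2*w - 1 is on the left; area = ∫[-1,2] (-(2*w**2 - 2*w - 4)) dw = 9.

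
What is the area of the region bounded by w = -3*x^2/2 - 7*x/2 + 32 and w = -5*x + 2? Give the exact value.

Set the curves equal: -3*x^2/2 - 7*x/2 + 32 = -5*x + 2, so -3*x^2/2 + 3*x/2 + 30 = 0, which factors as -3*(x - 5)*(x + 4)/2 = 0. The curves meet at x = -4, 5.
On [-4, 5], w = -3*x^2/2 - 7*x/2 + 32 is on top; that piece has area ∫[-4,5] (-3*x^2/2 + 3*x/2 + 30) dx = 729/4.

729/4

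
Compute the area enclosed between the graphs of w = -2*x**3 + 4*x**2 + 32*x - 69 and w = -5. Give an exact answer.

Set the curves equal: -2*x**3 + 4*x**2 + 32*x - 69 = -5, so -2*x**3 + 4*x**2 + 32*x - 64 = 0, which factors as -2*(x - 4)*(x - 2)*(x + 4) = 0. The curves meet at x = -4, 2, 4.
On [-4, 2], w = -5 is on top; that piece has area ∫[-4,2] (-(-2*x**3 + 4*x**2 + 32*x - 64)) dx = 360.
On [2, 4], w = -2*x**3 + 4*x**2 + 32*x - 69 is on top; that piece has area ∫[2,4] (-2*x**3 + 4*x**2 + 32*x - 64) dx = 56/3.
Total enclosed area = 360 + 56/3 = 1136/3.

1136/3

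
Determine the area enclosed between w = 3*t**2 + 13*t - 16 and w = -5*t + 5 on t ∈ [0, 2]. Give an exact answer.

The difference (3*t**2 + 13*t - 16) - (-5*t + 5) = 3*t**2 + 18*t - 21 changes sign at t = 1 inside [0, 2], so split the integral there.
∫[0,1] (3*t**2 + 18*t - 21) dt = -11; the area of that piece is 11.
∫[1,2] (3*t**2 + 18*t - 21) dt = 13.
Total area = 11 + 13 = 24.

24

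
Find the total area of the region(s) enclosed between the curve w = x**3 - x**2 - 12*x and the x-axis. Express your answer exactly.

937/12

The curve meets the x-axis where x**3 - x**2 - 12*x = 0, i.e. x*(x - 4)*(x + 3) = 0, at x = -3, 0, 4.
On [-3, 0] the curve lies above the axis; ∫[-3,0] (x**3 - x**2 - 12*x) dx = 99/4, giving area 99/4.
On [0, 4] the curve lies below the axis; ∫[0,4] (x**3 - x**2 - 12*x) dx = -160/3, giving area 160/3.
Total area = 99/4 + 160/3 = 937/12.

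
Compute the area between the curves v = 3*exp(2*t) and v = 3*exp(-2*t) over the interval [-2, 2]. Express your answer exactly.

The difference (3*exp(2*t)) - (3*exp(-2*t)) = 3*exp(2*t) - 3*exp(-2*t) changes sign at t = 0 inside [-2, 2], so split the integral there.
∫[-2,0] (3*exp(2*t) - 3*exp(-2*t)) dt = -3*exp(4)/2 - 3*exp(-4)/2 + 3; the area of that piece is -3 + 3*exp(-4)/2 + 3*exp(4)/2.
∫[0,2] (3*exp(2*t) - 3*exp(-2*t)) dt = -3 + 3*exp(-4)/2 + 3*exp(4)/2.
Total area = (-3 + 3*exp(-4)/2 + 3*exp(4)/2) + (-3 + 3*exp(-4)/2 + 3*exp(4)/2) = -6 + 3*exp(-4) + 3*exp(4).

-6 + 3*exp(-4) + 3*exp(4)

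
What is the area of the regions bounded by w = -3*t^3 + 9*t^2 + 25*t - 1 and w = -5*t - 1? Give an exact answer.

Set the curves equal: -3*t^3 + 9*t^2 + 25*t - 1 = -5*t - 1, so -3*t^3 + 9*t^2 + 30*t = 0, which factors as -3*t*(t - 5)*(t + 2) = 0. The curves meet at t = -2, 0, 5.
On [-2, 0], w = -5*t - 1 is on top; that piece has area ∫[-2,0] (-(-3*t^3 + 9*t^2 + 30*t)) dt = 24.
On [0, 5], w = -3*t^3 + 9*t^2 + 25*t - 1 is on top; that piece has area ∫[0,5] (-3*t^3 + 9*t^2 + 30*t) dt = 1125/4.
Total enclosed area = 24 + 1125/4 = 1221/4.

1221/4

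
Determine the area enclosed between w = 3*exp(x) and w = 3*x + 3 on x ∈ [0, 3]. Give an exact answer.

On [0, 3], (3*exp(x)) - (3*x + 3) = -3*x + 3*exp(x) - 3 is ≥ 0 throughout, so the area is a single integral of |-3*x + 3*exp(x) - 3|.
∫[0,3] (-3*x + 3*exp(x) - 3) dx = -51/2 + 3*exp(3).

-51/2 + 3*exp(3)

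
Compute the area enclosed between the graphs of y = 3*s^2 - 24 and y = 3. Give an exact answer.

108

Set the curves equal: 3*s^2 - 24 = 3, so 3*s^2 - 27 = 0, which factors as 3*(s - 3)*(s + 3) = 0. The curves meet at s = -3, 3.
On [-3, 3], y = 3 is on top; that piece has area ∫[-3,3] (-(3*s^2 - 27)) ds = 108.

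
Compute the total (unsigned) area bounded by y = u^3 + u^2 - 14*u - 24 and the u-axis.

The curve meets the u-axis where u^3 + u^2 - 14*u - 24 = 0, i.e. (u - 4)*(u + 2)*(u + 3) = 0, at u = -3, -2, 4.
On [-3, -2] the curve lies above the axis; ∫[-3,-2] (u^3 + u^2 - 14*u - 24) du = 13/12, giving area 13/12.
On [-2, 4] the curve lies below the axis; ∫[-2,4] (u^3 + u^2 - 14*u - 24) du = -144, giving area 144.
Total area = 13/12 + 144 = 1741/12.

1741/12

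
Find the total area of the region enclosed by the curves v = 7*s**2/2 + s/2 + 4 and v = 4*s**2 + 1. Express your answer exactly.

Set the curves equal: 7*s**2/2 + s/2 + 4 = 4*s**2 + 1, so -s**2/2 + s/2 + 3 = 0, which factors as -(s - 3)*(s + 2)/2 = 0. The curves meet at s = -2, 3.
On [-2, 3], v = 7*s**2/2 + s/2 + 4 is on top; that piece has area ∫[-2,3] (-s**2/2 + s/2 + 3) ds = 125/12.

125/12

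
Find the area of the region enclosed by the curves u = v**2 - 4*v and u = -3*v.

Both boundary curves give u as a function of v, so integrate with respect to v. Setting them equal: v**2 - v = 0, i.e. v*(v - 1) = 0, so they meet at v = 0, 1.
For v in [0, 1], u = v**2 - 4*v is on the left; area = ∫[0,1] (-(v**2 - v)) dv = 1/6.

1/6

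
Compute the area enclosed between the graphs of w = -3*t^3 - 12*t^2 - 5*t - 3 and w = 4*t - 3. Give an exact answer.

37/4

Set the curves equal: -3*t^3 - 12*t^2 - 5*t - 3 = 4*t - 3, so -3*t^3 - 12*t^2 - 9*t = 0, which factors as -3*t*(t + 1)*(t + 3) = 0. The curves meet at t = -3, -1, 0.
On [-3, -1], w = 4*t - 3 is on top; that piece has area ∫[-3,-1] (-(-3*t^3 - 12*t^2 - 9*t)) dt = 8.
On [-1, 0], w = -3*t^3 - 12*t^2 - 5*t - 3 is on top; that piece has area ∫[-1,0] (-3*t^3 - 12*t^2 - 9*t) dt = 5/4.
Total enclosed area = 8 + 5/4 = 37/4.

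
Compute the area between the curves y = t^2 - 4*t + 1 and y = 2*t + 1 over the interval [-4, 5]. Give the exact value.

308/3

The difference (t^2 - 4*t + 1) - (2*t + 1) = t^2 - 6*t changes sign at t = 0 inside [-4, 5], so split the integral there.
∫[-4,0] (t^2 - 6*t) dt = 208/3.
∫[0,5] (t^2 - 6*t) dt = -100/3; the area of that piece is 100/3.
Total area = 208/3 + 100/3 = 308/3.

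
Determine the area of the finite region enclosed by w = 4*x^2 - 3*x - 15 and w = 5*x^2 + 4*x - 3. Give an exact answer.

Set the curves equal: 4*x^2 - 3*x - 15 = 5*x^2 + 4*x - 3, so -x^2 - 7*x - 12 = 0, which factors as -(x + 3)*(x + 4) = 0. The curves meet at x = -4, -3.
On [-4, -3], w = 4*x^2 - 3*x - 15 is on top; that piece has area ∫[-4,-3] (-x^2 - 7*x - 12) dx = 1/6.

1/6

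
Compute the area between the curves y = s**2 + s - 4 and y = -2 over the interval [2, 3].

On [2, 3], (s**2 + s - 4) - (-2) = s**2 + s - 2 is ≥ 0 throughout, so the area is a single integral of |s**2 + s - 2|.
∫[2,3] (s**2 + s - 2) ds = 41/6.

41/6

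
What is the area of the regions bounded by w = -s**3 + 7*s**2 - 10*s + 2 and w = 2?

Set the curves equal: -s**3 + 7*s**2 - 10*s + 2 = 2, so -s**3 + 7*s**2 - 10*s = 0, which factors as -s*(s - 5)*(s - 2) = 0. The curves meet at s = 0, 2, 5.
On [0, 2], w = 2 is on top; that piece has area ∫[0,2] (-(-s**3 + 7*s**2 - 10*s)) ds = 16/3.
On [2, 5], w = -s**3 + 7*s**2 - 10*s + 2 is on top; that piece has area ∫[2,5] (-s**3 + 7*s**2 - 10*s) ds = 63/4.
Total enclosed area = 16/3 + 63/4 = 253/12.

253/12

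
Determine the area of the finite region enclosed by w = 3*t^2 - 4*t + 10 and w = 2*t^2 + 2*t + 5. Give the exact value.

32/3

Set the curves equal: 3*t^2 - 4*t + 10 = 2*t^2 + 2*t + 5, so t^2 - 6*t + 5 = 0, which factors as (t - 5)*(t - 1) = 0. The curves meet at t = 1, 5.
On [1, 5], w = 2*t^2 + 2*t + 5 is on top; that piece has area ∫[1,5] (-(t^2 - 6*t + 5)) dt = 32/3.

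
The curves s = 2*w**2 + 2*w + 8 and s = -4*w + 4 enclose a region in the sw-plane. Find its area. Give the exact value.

Both boundary curves give s as a function of w, so integrate with respect to w. Setting them equal: 2*w**2 + 6*w + 4 = 0, i.e. 2*(w + 1)*(w + 2) = 0, so they meet at w = -2, -1.
For w in [-2, -1], s = 2*w**2 + 2*w + 8 is on the left; area = ∫[-2,-1] (-(2*w**2 + 6*w + 4)) dw = 1/3.

1/3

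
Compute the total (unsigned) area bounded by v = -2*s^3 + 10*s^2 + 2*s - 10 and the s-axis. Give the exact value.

296/3

The curve meets the s-axis where -2*s^3 + 10*s^2 + 2*s - 10 = 0, i.e. -2*(s - 5)*(s - 1)*(s + 1) = 0, at s = -1, 1, 5.
On [-1, 1] the curve lies below the axis; ∫[-1,1] (-2*s^3 + 10*s^2 + 2*s - 10) ds = -40/3, giving area 40/3.
On [1, 5] the curve lies above the axis; ∫[1,5] (-2*s^3 + 10*s^2 + 2*s - 10) ds = 256/3, giving area 256/3.
Total area = 40/3 + 256/3 = 296/3.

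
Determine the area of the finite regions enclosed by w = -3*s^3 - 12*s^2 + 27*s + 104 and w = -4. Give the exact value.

Set the curves equal: -3*s^3 - 12*s^2 + 27*s + 104 = -4, so -3*s^3 - 12*s^2 + 27*s + 108 = 0, which factors as -3*(s - 3)*(s + 3)*(s + 4) = 0. The curves meet at s = -4, -3, 3.
On [-4, -3], w = -4 is on top; that piece has area ∫[-4,-3] (-(-3*s^3 - 12*s^2 + 27*s + 108)) ds = 13/4.
On [-3, 3], w = -3*s^3 - 12*s^2 + 27*s + 104 is on top; that piece has area ∫[-3,3] (-3*s^3 - 12*s^2 + 27*s + 108) ds = 432.
Total enclosed area = 13/4 + 432 = 1741/4.

1741/4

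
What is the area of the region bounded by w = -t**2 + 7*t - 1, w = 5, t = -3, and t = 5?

The difference (-t**2 + 7*t - 1) - (5) = -t**2 + 7*t - 6 changes sign at t = 1 inside [-3, 5], so split the integral there.
∫[-3,1] (-t**2 + 7*t - 6) dt = -184/3; the area of that piece is 184/3.
∫[1,5] (-t**2 + 7*t - 6) dt = 56/3.
Total area = 184/3 + 56/3 = 80.

80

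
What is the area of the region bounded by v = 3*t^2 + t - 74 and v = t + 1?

Set the curves equal: 3*t^2 + t - 74 = t + 1, so 3*t^2 - 75 = 0, which factors as 3*(t - 5)*(t + 5) = 0. The curves meet at t = -5, 5.
On [-5, 5], v = t + 1 is on top; that piece has area ∫[-5,5] (-(3*t^2 - 75)) dt = 500.

500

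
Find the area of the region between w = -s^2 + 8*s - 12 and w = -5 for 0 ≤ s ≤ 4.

64/3

The difference (-s^2 + 8*s - 12) - (-5) = -s^2 + 8*s - 7 changes sign at s = 1 inside [0, 4], so split the integral there.
∫[0,1] (-s^2 + 8*s - 7) ds = -10/3; the area of that piece is 10/3.
∫[1,4] (-s^2 + 8*s - 7) ds = 18.
Total area = 10/3 + 18 = 64/3.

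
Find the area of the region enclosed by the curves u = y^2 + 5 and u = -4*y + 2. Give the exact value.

4/3

Both boundary curves give u as a function of y, so integrate with respect to y. Setting them equal: y^2 + 4*y + 3 = 0, i.e. (y + 1)*(y + 3) = 0, so they meet at y = -3, -1.
For y in [-3, -1], u = y^2 + 5 is on the left; area = ∫[-3,-1] (-(y^2 + 4*y + 3)) dy = 4/3.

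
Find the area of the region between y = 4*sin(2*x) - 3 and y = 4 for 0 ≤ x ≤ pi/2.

-4 + 7*pi/2

On [0, pi/2], (4*sin(2*x) - 3) - (4) = 4*sin(2*x) - 7 is ≤ 0 throughout, so the area is a single integral of |4*sin(2*x) - 7|.
∫[0,pi/2] (4*sin(2*x) - 7) dx = 4 - 7*pi/2; the area of that piece is -4 + 7*pi/2.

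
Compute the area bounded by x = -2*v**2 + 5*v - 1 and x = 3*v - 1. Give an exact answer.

Both boundary curves give x as a function of v, so integrate with respect to v. Setting them equal: -2*v**2 + 2*v = 0, i.e. -2*v*(v - 1) = 0, so they meet at v = 0, 1.
For v in [0, 1], x = -2*v**2 + 5*v - 1 is on the right; area = ∫[0,1] (-2*v**2 + 2*v) dv = 1/3.

1/3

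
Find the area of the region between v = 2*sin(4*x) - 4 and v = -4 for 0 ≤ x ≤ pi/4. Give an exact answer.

On [0, pi/4], (2*sin(4*x) - 4) - (-4) = 2*sin(4*x) is ≥ 0 throughout, so the area is a single integral of |2*sin(4*x)|.
∫[0,pi/4] (2*sin(4*x)) dx = 1.

1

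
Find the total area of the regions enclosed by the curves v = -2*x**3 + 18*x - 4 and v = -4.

Set the curves equal: -2*x**3 + 18*x - 4 = -4, so -2*x**3 + 18*x = 0, which factors as -2*x*(x - 3)*(x + 3) = 0. The curves meet at x = -3, 0, 3.
On [-3, 0], v = -4 is on top; that piece has area ∫[-3,0] (-(-2*x**3 + 18*x)) dx = 81/2.
On [0, 3], v = -2*x**3 + 18*x - 4 is on top; that piece has area ∫[0,3] (-2*x**3 + 18*x) dx = 81/2.
Total enclosed area = 81/2 + 81/2 = 81.

81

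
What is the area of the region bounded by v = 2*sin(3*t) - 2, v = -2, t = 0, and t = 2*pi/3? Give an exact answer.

The difference (2*sin(3*t) - 2) - (-2) = 2*sin(3*t) changes sign at t = pi/3 inside [0, 2*pi/3], so split the integral there.
∫[0,pi/3] (2*sin(3*t)) dt = 4/3.
∫[pi/3,2*pi/3] (2*sin(3*t)) dt = -4/3; the area of that piece is 4/3.
Total area = 4/3 + 4/3 = 8/3.

8/3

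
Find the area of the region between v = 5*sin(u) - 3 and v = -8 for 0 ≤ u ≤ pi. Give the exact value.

10 + 5*pi

On [0, pi], (5*sin(u) - 3) - (-8) = 5*sin(u) + 5 is ≥ 0 throughout, so the area is a single integral of |5*sin(u) + 5|.
∫[0,pi] (5*sin(u) + 5) du = 10 + 5*pi.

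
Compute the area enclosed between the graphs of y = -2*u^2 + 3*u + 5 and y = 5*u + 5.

1/3

Set the curves equal: -2*u^2 + 3*u + 5 = 5*u + 5, so -2*u^2 - 2*u = 0, which factors as -2*u*(u + 1) = 0. The curves meet at u = -1, 0.
On [-1, 0], y = -2*u^2 + 3*u + 5 is on top; that piece has area ∫[-1,0] (-2*u^2 - 2*u) du = 1/3.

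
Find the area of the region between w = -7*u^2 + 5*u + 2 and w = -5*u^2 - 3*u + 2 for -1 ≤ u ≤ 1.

8

The difference (-7*u^2 + 5*u + 2) - (-5*u^2 - 3*u + 2) = -2*u^2 + 8*u changes sign at u = 0 inside [-1, 1], so split the integral there.
∫[-1,0] (-2*u^2 + 8*u) du = -14/3; the area of that piece is 14/3.
∫[0,1] (-2*u^2 + 8*u) du = 10/3.
Total area = 14/3 + 10/3 = 8.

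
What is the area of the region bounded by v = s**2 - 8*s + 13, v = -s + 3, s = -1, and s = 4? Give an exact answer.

The difference (s**2 - 8*s + 13) - (-s + 3) = s**2 - 7*s + 10 changes sign at s = 2 inside [-1, 4], so split the integral there.
∫[-1,2] (s**2 - 7*s + 10) ds = 45/2.
∫[2,4] (s**2 - 7*s + 10) ds = -10/3; the area of that piece is 10/3.
Total area = 45/2 + 10/3 = 155/6.

155/6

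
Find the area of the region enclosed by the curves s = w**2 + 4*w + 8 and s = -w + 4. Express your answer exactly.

Both boundary curves give s as a function of w, so integrate with respect to w. Setting them equal: w**2 + 5*w + 4 = 0, i.e. (w + 1)*(w + 4) = 0, so they meet at w = -4, -1.
For w in [-4, -1], s = w**2 + 4*w + 8 is on the left; area = ∫[-4,-1] (-(w**2 + 5*w + 4)) dw = 9/2.

9/2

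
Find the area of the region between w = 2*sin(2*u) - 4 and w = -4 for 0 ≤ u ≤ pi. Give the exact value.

The difference (2*sin(2*u) - 4) - (-4) = 2*sin(2*u) changes sign at u = pi/2 inside [0, pi], so split the integral there.
∫[0,pi/2] (2*sin(2*u)) du = 2.
∫[pi/2,pi] (2*sin(2*u)) du = -2; the area of that piece is 2.
Total area = 2 + 2 = 4.

4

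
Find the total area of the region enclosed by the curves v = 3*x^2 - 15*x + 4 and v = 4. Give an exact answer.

Set the curves equal: 3*x^2 - 15*x + 4 = 4, so 3*x^2 - 15*x = 0, which factors as 3*x*(x - 5) = 0. The curves meet at x = 0, 5.
On [0, 5], v = 4 is on top; that piece has area ∫[0,5] (-(3*x^2 - 15*x)) dx = 125/2.

125/2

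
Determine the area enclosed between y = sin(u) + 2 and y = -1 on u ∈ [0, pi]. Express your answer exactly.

On [0, pi], (sin(u) + 2) - (-1) = sin(u) + 3 is ≥ 0 throughout, so the area is a single integral of |sin(u) + 3|.
∫[0,pi] (sin(u) + 3) du = 2 + 3*pi.

2 + 3*pi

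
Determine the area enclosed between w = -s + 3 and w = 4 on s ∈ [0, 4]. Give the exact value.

12

On [0, 4], (-s + 3) - (4) = -s - 1 is ≤ 0 throughout, so the area is a single integral of |-s - 1|.
∫[0,4] (-s - 1) ds = -12; the area of that piece is 12.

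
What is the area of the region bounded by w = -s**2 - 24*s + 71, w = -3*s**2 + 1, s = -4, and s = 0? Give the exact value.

On [-4, 0], (-s**2 - 24*s + 71) - (-3*s**2 + 1) = 2*s**2 - 24*s + 70 is ≥ 0 throughout, so the area is a single integral of |2*s**2 - 24*s + 70|.
∫[-4,0] (2*s**2 - 24*s + 70) ds = 1544/3.

1544/3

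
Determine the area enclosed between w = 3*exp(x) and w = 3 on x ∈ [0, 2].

On [0, 2], (3*exp(x)) - (3) = 3*exp(x) - 3 is ≥ 0 throughout, so the area is a single integral of |3*exp(x) - 3|.
∫[0,2] (3*exp(x) - 3) dx = -9 + 3*exp(2).

-9 + 3*exp(2)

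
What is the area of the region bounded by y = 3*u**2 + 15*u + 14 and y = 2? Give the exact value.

Set the curves equal: 3*u**2 + 15*u + 14 = 2, so 3*u**2 + 15*u + 12 = 0, which factors as 3*(u + 1)*(u + 4) = 0. The curves meet at u = -4, -1.
On [-4, -1], y = 2 is on top; that piece has area ∫[-4,-1] (-(3*u**2 + 15*u + 12)) du = 27/2.

27/2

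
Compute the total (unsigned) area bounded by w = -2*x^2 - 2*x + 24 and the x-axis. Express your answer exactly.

343/3

The curve meets the x-axis where -2*x^2 - 2*x + 24 = 0, i.e. -2*(x - 3)*(x + 4) = 0, at x = -4, 3.
On [-4, 3] the curve lies above the axis; ∫[-4,3] (-2*x^2 - 2*x + 24) dx = 343/3, giving area 343/3.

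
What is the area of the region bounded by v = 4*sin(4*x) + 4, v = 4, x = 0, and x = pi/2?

The difference (4*sin(4*x) + 4) - (4) = 4*sin(4*x) changes sign at x = pi/4 inside [0, pi/2], so split the integral there.
∫[0,pi/4] (4*sin(4*x)) dx = 2.
∫[pi/4,pi/2] (4*sin(4*x)) dx = -2; the area of that piece is 2.
Total area = 2 + 2 = 4.

4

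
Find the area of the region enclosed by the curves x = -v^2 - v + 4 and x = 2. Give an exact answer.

Both boundary curves give x as a function of v, so integrate with respect to v. Setting them equal: -v^2 - v + 2 = 0, i.e. -(v - 1)*(v + 2) = 0, so they meet at v = -2, 1.
For v in [-2, 1], x = -v^2 - v + 4 is on the right; area = ∫[-2,1] (-v^2 - v + 2) dv = 9/2.

9/2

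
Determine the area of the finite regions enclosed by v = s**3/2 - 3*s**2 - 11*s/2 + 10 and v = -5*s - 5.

407/8

Set the curves equal: s**3/2 - 3*s**2 - 11*s/2 + 10 = -5*s - 5, so s**3/2 - 3*s**2 - s/2 + 15 = 0, which factors as (s - 5)*(s - 3)*(s + 2)/2 = 0. The curves meet at s = -2, 3, 5.
On [-2, 3], v = s**3/2 - 3*s**2 - 11*s/2 + 10 is on top; that piece has area ∫[-2,3] (s**3/2 - 3*s**2 - s/2 + 15) ds = 375/8.
On [3, 5], v = -5*s - 5 is on top; that piece has area ∫[3,5] (-(s**3/2 - 3*s**2 - s/2 + 15)) ds = 4.
Total enclosed area = 375/8 + 4 = 407/8.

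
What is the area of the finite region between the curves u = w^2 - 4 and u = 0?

32/3

Both boundary curves give u as a function of w, so integrate with respect to w. Setting them equal: w^2 - 4 = 0, i.e. (w - 2)*(w + 2) = 0, so they meet at w = -2, 2.
For w in [-2, 2], u = w^2 - 4 is on the left; area = ∫[-2,2] (-(w^2 - 4)) dw = 32/3.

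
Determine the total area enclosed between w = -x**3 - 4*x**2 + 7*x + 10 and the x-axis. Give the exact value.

937/12

The curve meets the x-axis where -x**3 - 4*x**2 + 7*x + 10 = 0, i.e. -(x - 2)*(x + 1)*(x + 5) = 0, at x = -5, -1, 2.
On [-5, -1] the curve lies below the axis; ∫[-5,-1] (-x**3 - 4*x**2 + 7*x + 10) dx = -160/3, giving area 160/3.
On [-1, 2] the curve lies above the axis; ∫[-1,2] (-x**3 - 4*x**2 + 7*x + 10) dx = 99/4, giving area 99/4.
Total area = 160/3 + 99/4 = 937/12.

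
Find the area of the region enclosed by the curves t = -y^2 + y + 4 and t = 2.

9/2

Both boundary curves give t as a function of y, so integrate with respect to y. Setting them equal: -y^2 + y + 2 = 0, i.e. -(y - 2)*(y + 1) = 0, so they meet at y = -1, 2.
For y in [-1, 2], t = -y^2 + y + 4 is on the right; area = ∫[-1,2] (-y^2 + y + 2) dy = 9/2.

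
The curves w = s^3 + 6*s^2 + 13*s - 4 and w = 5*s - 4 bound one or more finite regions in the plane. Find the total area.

8

Set the curves equal: s^3 + 6*s^2 + 13*s - 4 = 5*s - 4, so s^3 + 6*s^2 + 8*s = 0, which factors as s*(s + 2)*(s + 4) = 0. The curves meet at s = -4, -2, 0.
On [-4, -2], w = s^3 + 6*s^2 + 13*s - 4 is on top; that piece has area ∫[-4,-2] (s^3 + 6*s^2 + 8*s) ds = 4.
On [-2, 0], w = 5*s - 4 is on top; that piece has area ∫[-2,0] (-(s^3 + 6*s^2 + 8*s)) ds = 4.
Total enclosed area = 4 + 4 = 8.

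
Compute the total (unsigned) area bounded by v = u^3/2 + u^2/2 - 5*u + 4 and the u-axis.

The curve meets the u-axis where u^3/2 + u^2/2 - 5*u + 4 = 0, i.e. (u - 2)*(u - 1)*(u + 4)/2 = 0, at u = -4, 1, 2.
On [-4, 1] the curve lies above the axis; ∫[-4,1] (u^3/2 + u^2/2 - 5*u + 4) du = 875/24, giving area 875/24.
On [1, 2] the curve lies below the axis; ∫[1,2] (u^3/2 + u^2/2 - 5*u + 4) du = -11/24, giving area 11/24.
Total area = 875/24 + 11/24 = 443/12.

443/12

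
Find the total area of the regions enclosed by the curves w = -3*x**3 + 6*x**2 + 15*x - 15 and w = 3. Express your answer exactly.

Set the curves equal: -3*x**3 + 6*x**2 + 15*x - 15 = 3, so -3*x**3 + 6*x**2 + 15*x - 18 = 0, which factors as -3*(x - 3)*(x - 1)*(x + 2) = 0. The curves meet at x = -2, 1, 3.
On [-2, 1], w = 3 is on top; that piece has area ∫[-2,1] (-(-3*x**3 + 6*x**2 + 15*x - 18)) dx = 189/4.
On [1, 3], w = -3*x**3 + 6*x**2 + 15*x - 15 is on top; that piece has area ∫[1,3] (-3*x**3 + 6*x**2 + 15*x - 18) dx = 16.
Total enclosed area = 189/4 + 16 = 253/4.

253/4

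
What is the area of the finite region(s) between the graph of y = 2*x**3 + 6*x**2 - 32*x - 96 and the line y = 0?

The curve meets the x-axis where 2*x**3 + 6*x**2 - 32*x - 96 = 0, i.e. 2*(x - 4)*(x + 3)*(x + 4) = 0, at x = -4, -3, 4.
On [-4, -3] the curve lies above the axis; ∫[-4,-3] (2*x**3 + 6*x**2 - 32*x - 96) dx = 5/2, giving area 5/2.
On [-3, 4] the curve lies below the axis; ∫[-3,4] (2*x**3 + 6*x**2 - 32*x - 96) dx = -1029/2, giving area 1029/2.
Total area = 5/2 + 1029/2 = 517.

517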